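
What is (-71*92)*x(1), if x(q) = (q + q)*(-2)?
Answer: 26128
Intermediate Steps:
x(q) = -4*q (x(q) = (2*q)*(-2) = -4*q)
(-71*92)*x(1) = (-71*92)*(-4*1) = -6532*(-4) = 26128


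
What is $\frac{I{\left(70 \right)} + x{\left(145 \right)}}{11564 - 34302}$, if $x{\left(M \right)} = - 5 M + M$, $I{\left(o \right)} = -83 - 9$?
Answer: $\frac{336}{11369} \approx 0.029554$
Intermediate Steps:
$I{\left(o \right)} = -92$
$x{\left(M \right)} = - 4 M$
$\frac{I{\left(70 \right)} + x{\left(145 \right)}}{11564 - 34302} = \frac{-92 - 580}{11564 - 34302} = \frac{-92 - 580}{-22738} = \left(-672\right) \left(- \frac{1}{22738}\right) = \frac{336}{11369}$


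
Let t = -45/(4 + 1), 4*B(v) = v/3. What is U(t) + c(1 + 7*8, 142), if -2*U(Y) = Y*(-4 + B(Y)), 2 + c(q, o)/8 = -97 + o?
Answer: 2581/8 ≈ 322.63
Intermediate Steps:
B(v) = v/12 (B(v) = (v/3)/4 = v/12)
t = -9 (t = -45/5 = (1/5)*(-45) = -9)
c(q, o) = -792 + 8*o (c(q, o) = -16 + 8*(-97 + o) = -16 + (-776 + 8*o) = -792 + 8*o)
U(Y) = -Y*(-4 + Y/12)/2
U(t) + c(1 + 7*8, 142) = (1/24)*(-9)*(48 - 1*(-9)) + (-792 + 8*142) = (1/24)*(-9)*(48 + 9) + (-792 + 1136) = (1/24)*(-9)*57 + 344 = -171/8 + 344 = 2581/8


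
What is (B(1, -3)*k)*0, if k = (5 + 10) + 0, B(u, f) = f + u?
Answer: 0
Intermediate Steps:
k = 15 (k = 15 + 0 = 15)
(B(1, -3)*k)*0 = ((-3 + 1)*15)*0 = -2*15*0 = -30*0 = 0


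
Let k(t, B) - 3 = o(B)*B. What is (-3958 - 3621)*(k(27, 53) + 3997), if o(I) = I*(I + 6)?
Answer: -1286391249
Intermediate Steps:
o(I) = I*(6 + I)
k(t, B) = 3 + B**2*(6 + B) (k(t, B) = 3 + (B*(6 + B))*B = 3 + B**2*(6 + B))
(-3958 - 3621)*(k(27, 53) + 3997) = (-3958 - 3621)*((3 + 53**2*(6 + 53)) + 3997) = -7579*((3 + 2809*59) + 3997) = -7579*((3 + 165731) + 3997) = -7579*(165734 + 3997) = -7579*169731 = -1286391249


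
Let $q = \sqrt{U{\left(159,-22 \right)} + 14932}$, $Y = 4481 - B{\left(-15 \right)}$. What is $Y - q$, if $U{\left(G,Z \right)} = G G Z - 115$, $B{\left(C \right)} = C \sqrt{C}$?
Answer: $4481 - i \sqrt{541365} + 15 i \sqrt{15} \approx 4481.0 - 677.68 i$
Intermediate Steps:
$B{\left(C \right)} = C^{\frac{3}{2}}$
$U{\left(G,Z \right)} = -115 + Z G^{2}$ ($U{\left(G,Z \right)} = G^{2} Z - 115 = Z G^{2} - 115 = -115 + Z G^{2}$)
$Y = 4481 + 15 i \sqrt{15}$ ($Y = 4481 - \left(-15\right)^{\frac{3}{2}} = 4481 - - 15 i \sqrt{15} = 4481 + 15 i \sqrt{15} \approx 4481.0 + 58.095 i$)
$q = i \sqrt{541365}$ ($q = \sqrt{\left(-115 - 22 \cdot 159^{2}\right) + 14932} = \sqrt{\left(-115 - 556182\right) + 14932} = \sqrt{-556297 + 14932} = \sqrt{-541365} = i \sqrt{541365} \approx 735.78 i$)
$Y - q = \left(4481 + 15 i \sqrt{15}\right) - i \sqrt{541365} = 4481 - i \sqrt{541365} + 15 i \sqrt{15}$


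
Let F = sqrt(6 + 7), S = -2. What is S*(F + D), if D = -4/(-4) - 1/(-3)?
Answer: -8/3 - 2*sqrt(13) ≈ -9.8778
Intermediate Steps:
F = sqrt(13) ≈ 3.6056
D = 4/3 (D = -4*(-1/4) - 1*(-1/3) = 1 + 1/3 = 4/3 ≈ 1.3333)
S*(F + D) = -2*(sqrt(13) + 4/3) = -2*(4/3 + sqrt(13)) = -8/3 - 2*sqrt(13)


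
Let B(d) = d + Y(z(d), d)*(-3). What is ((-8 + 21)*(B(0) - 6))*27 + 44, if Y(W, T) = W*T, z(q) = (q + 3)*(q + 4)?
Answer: -2062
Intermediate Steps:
z(q) = (3 + q)*(4 + q)
Y(W, T) = T*W
B(d) = d - 3*d*(12 + d² + 7*d) (B(d) = d + (d*(12 + d² + 7*d))*(-3) = d - 3*d*(12 + d² + 7*d))
((-8 + 21)*(B(0) - 6))*27 + 44 = ((-8 + 21)*(0*(-35 - 21*0 - 3*0²) - 6))*27 + 44 = (13*(0*(-35 + 0 - 3*0) - 6))*27 + 44 = (13*(0*(-35 + 0 + 0) - 6))*27 + 44 = (13*(0*(-35) - 6))*27 + 44 = (13*(0 - 6))*27 + 44 = (13*(-6))*27 + 44 = -78*27 + 44 = -2106 + 44 = -2062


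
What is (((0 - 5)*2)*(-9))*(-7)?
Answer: -630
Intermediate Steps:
(((0 - 5)*2)*(-9))*(-7) = (-5*2*(-9))*(-7) = -10*(-9)*(-7) = 90*(-7) = -630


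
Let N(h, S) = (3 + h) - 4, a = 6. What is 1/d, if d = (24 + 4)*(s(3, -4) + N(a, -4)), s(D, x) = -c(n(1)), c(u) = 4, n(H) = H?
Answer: 1/28 ≈ 0.035714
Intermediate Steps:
s(D, x) = -4 (s(D, x) = -1*4 = -4)
N(h, S) = -1 + h
d = 28 (d = (24 + 4)*(-4 + (-1 + 6)) = 28*(-4 + 5) = 28*1 = 28)
1/d = 1/28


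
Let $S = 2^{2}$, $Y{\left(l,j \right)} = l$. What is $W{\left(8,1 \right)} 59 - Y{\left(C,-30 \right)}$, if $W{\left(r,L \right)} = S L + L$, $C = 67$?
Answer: $228$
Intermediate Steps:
$S = 4$
$W{\left(r,L \right)} = 5 L$ ($W{\left(r,L \right)} = 4 L + L = 5 L$)
$W{\left(8,1 \right)} 59 - Y{\left(C,-30 \right)} = 5 \cdot 1 \cdot 59 - 67 = 5 \cdot 59 - 67 = 295 - 67 = 228$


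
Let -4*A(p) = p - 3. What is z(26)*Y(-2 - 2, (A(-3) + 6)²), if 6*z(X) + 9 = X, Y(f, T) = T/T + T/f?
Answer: -3553/96 ≈ -37.010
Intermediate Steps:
A(p) = ¾ - p/4 (A(p) = -(p - 3)/4 = -(-3 + p)/4 = ¾ - p/4)
Y(f, T) = 1 + T/f
z(X) = -3/2 + X/6
z(26)*Y(-2 - 2, (A(-3) + 6)²) = (-3/2 + (⅙)*26)*((((¾ - ¼*(-3)) + 6)² + (-2 - 2))/(-2 - 2)) = (-3/2 + 13/3)*((((¾ + ¾) + 6)² - 4)/(-4)) = 17*(-((3/2 + 6)² - 4)/4)/6 = 17*(-((15/2)² - 4)/4)/6 = 17*(-(225/4 - 4)/4)/6 = 17*(-¼*209/4)/6 = (17/6)*(-209/16) = -3553/96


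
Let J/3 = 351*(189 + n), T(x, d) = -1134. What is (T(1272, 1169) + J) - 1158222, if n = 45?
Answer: -912954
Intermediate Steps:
J = 246402 (J = 3*(351*(189 + 45)) = 3*(351*234) = 3*82134 = 246402)
(T(1272, 1169) + J) - 1158222 = (-1134 + 246402) - 1158222 = 245268 - 1158222 = -912954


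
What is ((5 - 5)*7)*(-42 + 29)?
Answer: 0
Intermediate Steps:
((5 - 5)*7)*(-42 + 29) = (0*7)*(-13) = 0*(-13) = 0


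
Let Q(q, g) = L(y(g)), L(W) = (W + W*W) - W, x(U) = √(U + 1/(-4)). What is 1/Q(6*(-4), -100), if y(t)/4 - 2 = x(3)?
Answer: 27/100 - 2*√11/25 ≈ 0.0046700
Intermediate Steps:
x(U) = √(-¼ + U) (x(U) = √(U - ¼) = √(-¼ + U))
y(t) = 8 + 2*√11 (y(t) = 8 + 4*(√(-1 + 4*3)/2) = 8 + 4*(√(-1 + 12)/2) = 8 + 4*(√11/2) = 8 + 2*√11)
L(W) = W² (L(W) = (W + W²) - W = W²)
Q(q, g) = (8 + 2*√11)²
1/Q(6*(-4), -100) = 1/(108 + 32*√11)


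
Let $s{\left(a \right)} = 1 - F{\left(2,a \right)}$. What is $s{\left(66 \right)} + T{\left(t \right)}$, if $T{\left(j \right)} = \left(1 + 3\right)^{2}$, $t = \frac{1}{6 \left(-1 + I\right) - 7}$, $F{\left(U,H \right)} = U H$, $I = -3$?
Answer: $-115$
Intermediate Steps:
$F{\left(U,H \right)} = H U$
$t = - \frac{1}{31}$ ($t = \frac{1}{6 \left(-1 - 3\right) - 7} = \frac{1}{6 \left(-4\right) - 7} = \frac{1}{-24 - 7} = \frac{1}{-31} = - \frac{1}{31} \approx -0.032258$)
$T{\left(j \right)} = 16$ ($T{\left(j \right)} = 4^{2} = 16$)
$s{\left(a \right)} = 1 - 2 a$ ($s{\left(a \right)} = 1 - a 2 = 1 - 2 a$)
$s{\left(66 \right)} + T{\left(t \right)} = \left(1 - 132\right) + 16 = -131 + 16 = -115$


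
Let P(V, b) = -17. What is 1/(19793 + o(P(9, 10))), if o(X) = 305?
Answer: 1/20098 ≈ 4.9756e-5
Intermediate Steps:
1/(19793 + o(P(9, 10))) = 1/(19793 + 305) = 1/20098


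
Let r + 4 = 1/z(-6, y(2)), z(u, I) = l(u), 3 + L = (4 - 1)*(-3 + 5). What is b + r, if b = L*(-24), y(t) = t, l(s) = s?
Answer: -457/6 ≈ -76.167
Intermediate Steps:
L = 3 (L = -3 + (4 - 1)*(-3 + 5) = -3 + 3*2 = -3 + 6 = 3)
z(u, I) = u
r = -25/6 (r = -4 + 1/(-6) = -4 - ⅙ = -25/6 ≈ -4.1667)
b = -72 (b = 3*(-24) = -72)
b + r = -72 - 25/6 = -457/6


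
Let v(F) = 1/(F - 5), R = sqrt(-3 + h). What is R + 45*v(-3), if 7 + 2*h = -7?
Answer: -45/8 + I*sqrt(10) ≈ -5.625 + 3.1623*I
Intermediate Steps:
h = -7 (h = -7/2 + (1/2)*(-7) = -7/2 - 7/2 = -7)
R = I*sqrt(10) (R = sqrt(-3 - 7) = sqrt(-10) = I*sqrt(10) ≈ 3.1623*I)
v(F) = 1/(-5 + F)
R + 45*v(-3) = I*sqrt(10) + 45/(-5 - 3) = I*sqrt(10) + 45/(-8) = I*sqrt(10) + 45*(-1/8) = I*sqrt(10) - 45/8 = -45/8 + I*sqrt(10)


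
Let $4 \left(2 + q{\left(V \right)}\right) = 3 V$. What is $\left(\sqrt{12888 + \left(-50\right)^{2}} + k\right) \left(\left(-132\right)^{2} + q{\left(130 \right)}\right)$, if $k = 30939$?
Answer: $\frac{1084071621}{2} + 35039 \sqrt{3847} \approx 5.4421 \cdot 10^{8}$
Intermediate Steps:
$q{\left(V \right)} = -2 + \frac{3 V}{4}$
$\left(\sqrt{12888 + \left(-50\right)^{2}} + k\right) \left(\left(-132\right)^{2} + q{\left(130 \right)}\right) = \left(\sqrt{12888 + \left(-50\right)^{2}} + 30939\right) \left(\left(-132\right)^{2} + \left(-2 + \frac{3}{4} \cdot 130\right)\right) = \left(\sqrt{12888 + 2500} + 30939\right) \left(17424 + \left(-2 + \frac{195}{2}\right)\right) = \left(\sqrt{15388} + 30939\right) \left(17424 + \frac{191}{2}\right) = \left(2 \sqrt{3847} + 30939\right) \frac{35039}{2} = \left(30939 + 2 \sqrt{3847}\right) \frac{35039}{2} = \frac{1084071621}{2} + 35039 \sqrt{3847}$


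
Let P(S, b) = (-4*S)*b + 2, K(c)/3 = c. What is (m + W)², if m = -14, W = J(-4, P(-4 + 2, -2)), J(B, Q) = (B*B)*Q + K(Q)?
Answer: 78400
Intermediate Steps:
K(c) = 3*c
P(S, b) = 2 - 4*S*b (P(S, b) = -4*S*b + 2 = 2 - 4*S*b)
J(B, Q) = 3*Q + Q*B² (J(B, Q) = (B*B)*Q + 3*Q = B²*Q + 3*Q = Q*B² + 3*Q = 3*Q + Q*B²)
W = -266 (W = (2 - 4*(-4 + 2)*(-2))*(3 + (-4)²) = (2 - 4*(-2)*(-2))*(3 + 16) = (2 - 16)*19 = -14*19 = -266)
(m + W)² = (-14 - 266)² = (-280)² = 78400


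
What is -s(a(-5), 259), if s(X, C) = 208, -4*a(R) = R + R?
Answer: -208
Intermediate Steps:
a(R) = -R/2 (a(R) = -(R + R)/4 = -R/2)
-s(a(-5), 259) = -1*208 = -208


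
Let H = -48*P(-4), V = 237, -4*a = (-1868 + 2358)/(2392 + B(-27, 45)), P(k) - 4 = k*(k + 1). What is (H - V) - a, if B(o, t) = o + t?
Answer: -968771/964 ≈ -1004.9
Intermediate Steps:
P(k) = 4 + k*(1 + k) (P(k) = 4 + k*(k + 1) = 4 + k*(1 + k))
a = -49/964 (a = -(-1868 + 2358)/(4*(2392 + (-27 + 45))) = -245/(2*(2392 + 18)) = -245/(2*2410) = -1/4*49/241 = -49/964 ≈ -0.050830)
H = -768 (H = -48*(4 - 4 + (-4)**2) = -48*(4 - 4 + 16) = -48*16 = -768)
(H - V) - a = (-768 - 1*237) - 1*(-49/964) = (-768 - 237) + 49/964 = -1005 + 49/964 = -968771/964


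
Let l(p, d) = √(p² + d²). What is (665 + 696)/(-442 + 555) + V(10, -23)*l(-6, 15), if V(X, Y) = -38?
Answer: 1361/113 - 114*√29 ≈ -601.86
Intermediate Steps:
l(p, d) = √(d² + p²)
(665 + 696)/(-442 + 555) + V(10, -23)*l(-6, 15) = (665 + 696)/(-442 + 555) - 38*√(15² + (-6)²) = 1361/113 - 38*√(225 + 36) = 1361*(1/113) - 114*√29 = 1361/113 - 114*√29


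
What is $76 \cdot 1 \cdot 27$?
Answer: $2052$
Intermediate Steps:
$76 \cdot 1 \cdot 27 = 76 \cdot 27 = 2052$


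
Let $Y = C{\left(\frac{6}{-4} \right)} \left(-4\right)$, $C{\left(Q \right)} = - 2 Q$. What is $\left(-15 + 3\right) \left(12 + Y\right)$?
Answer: $0$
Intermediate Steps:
$Y = -12$ ($Y = - 2 \frac{6}{-4} \left(-4\right) = - 2 \cdot 6 \left(- \frac{1}{4}\right) \left(-4\right) = \left(-2\right) \left(- \frac{3}{2}\right) \left(-4\right) = 3 \left(-4\right) = -12$)
$\left(-15 + 3\right) \left(12 + Y\right) = \left(-15 + 3\right) \left(12 - 12\right) = \left(-12\right) 0 = 0$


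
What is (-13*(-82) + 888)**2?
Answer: 3818116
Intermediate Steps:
(-13*(-82) + 888)**2 = (1066 + 888)**2 = 1954**2 = 3818116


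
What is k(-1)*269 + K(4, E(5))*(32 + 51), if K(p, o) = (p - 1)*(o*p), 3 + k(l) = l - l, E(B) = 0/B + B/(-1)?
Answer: -5787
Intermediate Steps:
E(B) = -B (E(B) = 0 + B*(-1) = 0 - B = -B)
k(l) = -3 (k(l) = -3 + (l - l) = -3 + 0 = -3)
K(p, o) = o*p*(-1 + p) (K(p, o) = (-1 + p)*(o*p) = o*p*(-1 + p))
k(-1)*269 + K(4, E(5))*(32 + 51) = -3*269 + (-1*5*4*(-1 + 4))*(32 + 51) = -807 - 5*4*3*83 = -807 - 60*83 = -807 - 4980 = -5787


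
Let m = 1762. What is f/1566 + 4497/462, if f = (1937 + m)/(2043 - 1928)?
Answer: 2504857/256795 ≈ 9.7543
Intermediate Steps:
f = 3699/115 (f = (1937 + 1762)/(2043 - 1928) = 3699/115 ≈ 32.165)
f/1566 + 4497/462 = (3699/115)/1566 + 4497/462 = (3699/115)*(1/1566) + 4497*(1/462) = 137/6670 + 1499/154 = 2504857/256795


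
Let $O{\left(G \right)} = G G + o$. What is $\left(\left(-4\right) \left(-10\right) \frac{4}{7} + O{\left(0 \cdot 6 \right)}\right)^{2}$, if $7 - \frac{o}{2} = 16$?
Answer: $\frac{1156}{49} \approx 23.592$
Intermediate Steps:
$o = -18$ ($o = 14 - 32 = -18$)
$O{\left(G \right)} = -18 + G^{2}$ ($O{\left(G \right)} = G G - 18 = G^{2} - 18 = -18 + G^{2}$)
$\left(\left(-4\right) \left(-10\right) \frac{4}{7} + O{\left(0 \cdot 6 \right)}\right)^{2} = \left(\left(-4\right) \left(-10\right) \frac{4}{7} - \left(18 - \left(0 \cdot 6\right)^{2}\right)\right)^{2} = \left(40 \cdot 4 \cdot \frac{1}{7} - \left(18 - 0^{2}\right)\right)^{2} = \left(40 \cdot \frac{4}{7} + \left(-18 + 0\right)\right)^{2} = \left(\frac{160}{7} - 18\right)^{2} = \left(\frac{34}{7}\right)^{2} = \frac{1156}{49}$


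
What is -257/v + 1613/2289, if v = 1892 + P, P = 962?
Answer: 4015229/6532806 ≈ 0.61463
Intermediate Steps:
v = 2854 (v = 1892 + 962 = 2854)
-257/v + 1613/2289 = -257/2854 + 1613/2289 = 4015229/6532806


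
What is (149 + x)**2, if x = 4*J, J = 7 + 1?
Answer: 32761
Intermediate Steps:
J = 8
x = 32 (x = 4*8 = 32)
(149 + x)**2 = (149 + 32)**2 = 181**2 = 32761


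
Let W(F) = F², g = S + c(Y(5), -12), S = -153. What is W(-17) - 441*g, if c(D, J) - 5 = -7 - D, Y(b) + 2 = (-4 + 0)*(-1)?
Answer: 69526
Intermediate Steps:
Y(b) = 2 (Y(b) = -2 + (-4 + 0)*(-1) = -2 - 4*(-1) = -2 + 4 = 2)
c(D, J) = -2 - D (c(D, J) = 5 + (-7 - D) = -2 - D)
g = -157 (g = -153 + (-2 - 1*2) = -153 + (-2 - 2) = -153 - 4 = -157)
W(-17) - 441*g = (-17)² - 441*(-157) = 289 + 69237 = 69526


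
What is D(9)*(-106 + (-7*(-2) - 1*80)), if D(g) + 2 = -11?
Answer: 2236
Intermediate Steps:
D(g) = -13 (D(g) = -2 - 11 = -13)
D(9)*(-106 + (-7*(-2) - 1*80)) = -13*(-106 + (-7*(-2) - 1*80)) = -13*(-106 + (14 - 80)) = -13*(-106 - 66) = -13*(-172) = 2236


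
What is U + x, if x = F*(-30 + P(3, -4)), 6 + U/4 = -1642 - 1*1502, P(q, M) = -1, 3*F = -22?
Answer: -37118/3 ≈ -12373.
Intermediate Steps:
F = -22/3 (F = (⅓)*(-22) = -22/3 ≈ -7.3333)
U = -12600 (U = -24 + 4*(-1642 - 1*1502) = -24 + 4*(-1642 - 1502) = -24 + 4*(-3144) = -24 - 12576 = -12600)
x = 682/3 (x = -22*(-30 - 1)/3 = -22/3*(-31) = 682/3 ≈ 227.33)
U + x = -12600 + 682/3 = -37118/3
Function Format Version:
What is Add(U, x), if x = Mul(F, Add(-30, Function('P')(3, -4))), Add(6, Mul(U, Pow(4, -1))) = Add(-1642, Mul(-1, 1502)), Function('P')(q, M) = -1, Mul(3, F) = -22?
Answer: Rational(-37118, 3) ≈ -12373.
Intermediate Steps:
F = Rational(-22, 3) (F = Mul(Rational(1, 3), -22) = Rational(-22, 3) ≈ -7.3333)
U = -12600 (U = Add(-24, Mul(4, Add(-1642, Mul(-1, 1502)))) = Add(-24, Mul(4, Add(-1642, -1502))) = Add(-24, Mul(4, -3144)) = Add(-24, -12576) = -12600)
x = Rational(682, 3) (x = Mul(Rational(-22, 3), Add(-30, -1)) = Mul(Rational(-22, 3), -31) = Rational(682, 3) ≈ 227.33)
Add(U, x) = Add(-12600, Rational(682, 3)) = Rational(-37118, 3)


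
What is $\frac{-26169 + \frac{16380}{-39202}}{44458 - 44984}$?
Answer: $\frac{512946759}{10310126} \approx 49.752$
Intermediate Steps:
$\frac{-26169 + \frac{16380}{-39202}}{44458 - 44984} = \frac{-26169 + 16380 \left(- \frac{1}{39202}\right)}{-526} = \left(-26169 - \frac{8190}{19601}\right) \left(- \frac{1}{526}\right) = \left(- \frac{512946759}{19601}\right) \left(- \frac{1}{526}\right) = \frac{512946759}{10310126}$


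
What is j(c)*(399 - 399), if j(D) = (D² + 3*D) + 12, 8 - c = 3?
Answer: 0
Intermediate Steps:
c = 5 (c = 8 - 1*3 = 8 - 3 = 5)
j(D) = 12 + D² + 3*D
j(c)*(399 - 399) = (12 + 5² + 3*5)*(399 - 399) = (12 + 25 + 15)*0 = 52*0 = 0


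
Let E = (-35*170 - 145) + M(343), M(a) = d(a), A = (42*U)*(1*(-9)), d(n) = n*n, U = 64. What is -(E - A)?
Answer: -135746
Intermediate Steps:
d(n) = n²
A = -24192 (A = (42*64)*(1*(-9)) = 2688*(-9) = -24192)
M(a) = a²
E = 111554 (E = (-35*170 - 145) + 343² = (-5950 - 145) + 117649 = -6095 + 117649 = 111554)
-(E - A) = -(111554 - 1*(-24192)) = -(111554 + 24192) = -1*135746 = -135746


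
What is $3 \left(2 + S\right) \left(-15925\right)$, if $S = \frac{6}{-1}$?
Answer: $191100$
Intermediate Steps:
$S = -6$ ($S = 6 \left(-1\right) = -6$)
$3 \left(2 + S\right) \left(-15925\right) = 3 \left(2 - 6\right) \left(-15925\right) = 3 \left(-4\right) \left(-15925\right) = \left(-12\right) \left(-15925\right) = 191100$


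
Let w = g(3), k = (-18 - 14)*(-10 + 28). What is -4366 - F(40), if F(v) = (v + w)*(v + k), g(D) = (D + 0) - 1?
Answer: 18146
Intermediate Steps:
g(D) = -1 + D (g(D) = D - 1 = -1 + D)
k = -576 (k = -32*18 = -576)
w = 2 (w = -1 + 3 = 2)
F(v) = (-576 + v)*(2 + v) (F(v) = (v + 2)*(v - 576) = (2 + v)*(-576 + v) = (-576 + v)*(2 + v))
-4366 - F(40) = -4366 - (-1152 + 40**2 - 574*40) = -4366 - (-1152 + 1600 - 22960) = -4366 - 1*(-22512) = -4366 + 22512 = 18146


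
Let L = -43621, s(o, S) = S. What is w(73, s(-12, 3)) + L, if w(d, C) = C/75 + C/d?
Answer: -79608177/1825 ≈ -43621.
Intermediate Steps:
w(d, C) = C/75 + C/d (w(d, C) = C*(1/75) + C/d = C/75 + C/d)
w(73, s(-12, 3)) + L = ((1/75)*3 + 3/73) - 43621 = (1/25 + 3*(1/73)) - 43621 = (1/25 + 3/73) - 43621 = 148/1825 - 43621 = -79608177/1825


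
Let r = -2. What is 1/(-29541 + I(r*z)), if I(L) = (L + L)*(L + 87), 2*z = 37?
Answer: -1/33241 ≈ -3.0083e-5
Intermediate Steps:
z = 37/2 (z = (½)*37 = 37/2 ≈ 18.500)
I(L) = 2*L*(87 + L) (I(L) = (2*L)*(87 + L) = 2*L*(87 + L))
1/(-29541 + I(r*z)) = 1/(-29541 + 2*(-2*37/2)*(87 - 2*37/2)) = 1/(-29541 + 2*(-37)*(87 - 37)) = 1/(-29541 + 2*(-37)*50) = 1/(-29541 - 3700) = 1/(-33241) = -1/33241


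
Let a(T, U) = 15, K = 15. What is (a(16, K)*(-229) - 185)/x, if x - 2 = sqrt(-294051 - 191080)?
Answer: -1448/97027 + 724*I*sqrt(485131)/97027 ≈ -0.014924 + 5.1973*I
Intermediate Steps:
x = 2 + I*sqrt(485131) (x = 2 + sqrt(-294051 - 191080) = 2 + sqrt(-485131) = 2 + I*sqrt(485131) ≈ 2.0 + 696.51*I)
(a(16, K)*(-229) - 185)/x = (15*(-229) - 185)/(2 + I*sqrt(485131)) = (-3435 - 185)/(2 + I*sqrt(485131)) = -3620/(2 + I*sqrt(485131))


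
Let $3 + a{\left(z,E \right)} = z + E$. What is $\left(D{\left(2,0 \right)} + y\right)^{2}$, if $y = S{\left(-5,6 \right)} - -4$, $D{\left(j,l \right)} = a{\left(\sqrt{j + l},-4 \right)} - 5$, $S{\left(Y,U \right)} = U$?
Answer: $\left(-2 + \sqrt{2}\right)^{2} \approx 0.34315$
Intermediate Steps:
$a{\left(z,E \right)} = -3 + E + z$ ($a{\left(z,E \right)} = -3 + \left(z + E\right) = -3 + \left(E + z\right) = -3 + E + z$)
$D{\left(j,l \right)} = -12 + \sqrt{j + l}$ ($D{\left(j,l \right)} = \left(-3 - 4 + \sqrt{j + l}\right) - 5 = \left(-7 + \sqrt{j + l}\right) - 5 = -12 + \sqrt{j + l}$)
$y = 10$ ($y = 6 - -4 = 6 + 4 = 10$)
$\left(D{\left(2,0 \right)} + y\right)^{2} = \left(\left(-12 + \sqrt{2 + 0}\right) + 10\right)^{2} = \left(\left(-12 + \sqrt{2}\right) + 10\right)^{2} = \left(-2 + \sqrt{2}\right)^{2}$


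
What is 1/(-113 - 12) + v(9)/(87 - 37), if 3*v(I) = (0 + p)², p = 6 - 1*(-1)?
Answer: 239/750 ≈ 0.31867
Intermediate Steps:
p = 7 (p = 6 + 1 = 7)
v(I) = 49/3 (v(I) = (0 + 7)²/3 = (⅓)*7² = (⅓)*49 = 49/3)
1/(-113 - 12) + v(9)/(87 - 37) = 1/(-113 - 12) + 49/(3*(87 - 37)) = 1/(-125) + (49/3)/50 = -1/125 + (49/3)*(1/50) = -1/125 + 49/150 = 239/750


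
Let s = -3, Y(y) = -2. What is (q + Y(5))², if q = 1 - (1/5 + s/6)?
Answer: 49/100 ≈ 0.49000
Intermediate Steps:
q = 13/10 (q = 1 - (1/5 - 3/6) = 1 - (1*(⅕) - 3*⅙) = 1 - (⅕ - ½) = 1 - 1*(-3/10) = 1 + 3/10 = 13/10 ≈ 1.3000)
(q + Y(5))² = (13/10 - 2)² = (-7/10)² = 49/100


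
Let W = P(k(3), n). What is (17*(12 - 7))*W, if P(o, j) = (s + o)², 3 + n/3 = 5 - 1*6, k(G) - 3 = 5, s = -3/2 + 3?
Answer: 30685/4 ≈ 7671.3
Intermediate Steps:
s = 3/2 (s = -3*½ + 3 = -3/2 + 3 = 3/2 ≈ 1.5000)
k(G) = 8 (k(G) = 3 + 5 = 8)
n = -12 (n = -9 + 3*(5 - 1*6) = -9 + 3*(5 - 6) = -9 + 3*(-1) = -9 - 3 = -12)
P(o, j) = (3/2 + o)²
W = 361/4 (W = (3 + 2*8)²/4 = (3 + 16)²/4 = (¼)*19² = (¼)*361 = 361/4 ≈ 90.250)
(17*(12 - 7))*W = (17*(12 - 7))*(361/4) = (17*5)*(361/4) = 85*(361/4) = 30685/4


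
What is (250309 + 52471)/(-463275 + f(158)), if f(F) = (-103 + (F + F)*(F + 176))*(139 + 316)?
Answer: 15139/2375619 ≈ 0.0063727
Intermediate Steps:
f(F) = -46865 + 910*F*(176 + F) (f(F) = (-103 + (2*F)*(176 + F))*455 = (-103 + 2*F*(176 + F))*455 = -46865 + 910*F*(176 + F))
(250309 + 52471)/(-463275 + f(158)) = (250309 + 52471)/(-463275 + (-46865 + 910*158² + 160160*158)) = 302780/(-463275 + (-46865 + 910*24964 + 25305280)) = 302780/(-463275 + (-46865 + 22717240 + 25305280)) = 302780/(-463275 + 47975655) = 302780/47512380 = 302780*(1/47512380) = 15139/2375619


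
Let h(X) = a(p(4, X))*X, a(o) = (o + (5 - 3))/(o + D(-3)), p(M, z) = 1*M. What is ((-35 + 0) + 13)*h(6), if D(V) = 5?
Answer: -88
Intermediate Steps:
p(M, z) = M
a(o) = (2 + o)/(5 + o) (a(o) = (o + (5 - 3))/(o + 5) = (o + 2)/(5 + o) = (2 + o)/(5 + o))
h(X) = 2*X/3 (h(X) = ((2 + 4)/(5 + 4))*X = (6/9)*X = ((1/9)*6)*X = 2*X/3)
((-35 + 0) + 13)*h(6) = ((-35 + 0) + 13)*((2/3)*6) = (-35 + 13)*4 = -22*4 = -88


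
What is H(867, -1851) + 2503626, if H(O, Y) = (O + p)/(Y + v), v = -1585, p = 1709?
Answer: 2150614090/859 ≈ 2.5036e+6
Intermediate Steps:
H(O, Y) = (1709 + O)/(-1585 + Y) (H(O, Y) = (O + 1709)/(Y - 1585) = (1709 + O)/(-1585 + Y))
H(867, -1851) + 2503626 = (1709 + 867)/(-1585 - 1851) + 2503626 = 2576/(-3436) + 2503626 = -1/3436*2576 + 2503626 = -644/859 + 2503626 = 2150614090/859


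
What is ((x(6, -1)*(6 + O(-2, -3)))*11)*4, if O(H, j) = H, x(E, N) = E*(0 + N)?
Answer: -1056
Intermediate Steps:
x(E, N) = E*N
((x(6, -1)*(6 + O(-2, -3)))*11)*4 = (((6*(-1))*(6 - 2))*11)*4 = (-6*4*11)*4 = -24*11*4 = -264*4 = -1056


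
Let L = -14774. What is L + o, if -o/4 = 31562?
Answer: -141022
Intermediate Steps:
o = -126248 (o = -4*31562 = -126248)
L + o = -14774 - 126248 = -141022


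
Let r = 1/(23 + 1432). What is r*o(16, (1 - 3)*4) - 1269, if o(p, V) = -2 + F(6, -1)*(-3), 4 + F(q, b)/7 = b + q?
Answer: -1846418/1455 ≈ -1269.0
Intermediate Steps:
F(q, b) = -28 + 7*b + 7*q (F(q, b) = -28 + 7*(b + q) = -28 + (7*b + 7*q) = -28 + 7*b + 7*q)
r = 1/1455 ≈ 0.00068729
o(p, V) = -23 (o(p, V) = -2 + (-28 + 7*(-1) + 7*6)*(-3) = -2 + (-28 - 7 + 42)*(-3) = -2 + 7*(-3) = -2 - 21 = -23)
r*o(16, (1 - 3)*4) - 1269 = (1/1455)*(-23) - 1269 = -23/1455 - 1269 = -1846418/1455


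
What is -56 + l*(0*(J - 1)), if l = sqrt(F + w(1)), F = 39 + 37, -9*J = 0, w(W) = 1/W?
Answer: -56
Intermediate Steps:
J = 0 (J = -1/9*0 = 0)
F = 76
l = sqrt(77) (l = sqrt(76 + 1/1) = sqrt(76 + 1) = sqrt(77) ≈ 8.7750)
-56 + l*(0*(J - 1)) = -56 + sqrt(77)*(0*(0 - 1)) = -56 + sqrt(77)*(0*(-1)) = -56 + sqrt(77)*0 = -56 + 0 = -56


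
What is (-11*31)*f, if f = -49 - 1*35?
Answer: 28644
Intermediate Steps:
f = -84 (f = -49 - 35 = -84)
(-11*31)*f = -11*31*(-84) = -341*(-84) = 28644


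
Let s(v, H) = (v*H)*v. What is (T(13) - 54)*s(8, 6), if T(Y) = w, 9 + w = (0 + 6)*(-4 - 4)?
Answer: -42624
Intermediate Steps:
w = -57 (w = -9 + (0 + 6)*(-4 - 4) = -9 + 6*(-8) = -9 - 48 = -57)
T(Y) = -57
s(v, H) = H*v² (s(v, H) = (H*v)*v = H*v²)
(T(13) - 54)*s(8, 6) = (-57 - 54)*(6*8²) = -666*64 = -111*384 = -42624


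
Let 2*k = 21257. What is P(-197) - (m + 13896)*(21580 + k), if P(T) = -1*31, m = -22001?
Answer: 522099723/2 ≈ 2.6105e+8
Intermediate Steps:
k = 21257/2 (k = (½)*21257 = 21257/2 ≈ 10629.)
P(T) = -31
P(-197) - (m + 13896)*(21580 + k) = -31 - (-22001 + 13896)*(21580 + 21257/2) = -31 - (-8105)*64417/2 = -31 - 1*(-522099785/2) = -31 + 522099785/2 = 522099723/2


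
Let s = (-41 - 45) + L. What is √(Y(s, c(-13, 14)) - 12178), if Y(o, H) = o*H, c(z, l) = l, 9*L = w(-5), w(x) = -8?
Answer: 5*I*√4822/3 ≈ 115.73*I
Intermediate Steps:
L = -8/9 (L = (⅑)*(-8) = -8/9 ≈ -0.88889)
s = -782/9 (s = (-41 - 45) - 8/9 = -86 - 8/9 = -782/9 ≈ -86.889)
Y(o, H) = H*o
√(Y(s, c(-13, 14)) - 12178) = √(14*(-782/9) - 12178) = √(-10948/9 - 12178) = √(-120550/9) = 5*I*√4822/3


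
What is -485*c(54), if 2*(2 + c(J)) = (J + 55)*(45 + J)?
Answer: -5231695/2 ≈ -2.6158e+6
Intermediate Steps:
c(J) = -2 + (45 + J)*(55 + J)/2 (c(J) = -2 + ((J + 55)*(45 + J))/2 = -2 + ((55 + J)*(45 + J))/2 = -2 + ((45 + J)*(55 + J))/2 = -2 + (45 + J)*(55 + J)/2)
-485*c(54) = -485*(2471/2 + (½)*54² + 50*54) = -485*(2471/2 + (½)*2916 + 2700) = -485*(2471/2 + 1458 + 2700) = -485*10787/2 = -5231695/2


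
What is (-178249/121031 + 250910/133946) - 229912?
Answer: -1863619550209828/8105809163 ≈ -2.2991e+5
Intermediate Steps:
(-178249/121031 + 250910/133946) - 229912 = (-178249*1/121031 + 250910*(1/133946)) - 229912 = (-178249/121031 + 125455/66973) - 229912 = 3246073828/8105809163 - 229912 = -1863619550209828/8105809163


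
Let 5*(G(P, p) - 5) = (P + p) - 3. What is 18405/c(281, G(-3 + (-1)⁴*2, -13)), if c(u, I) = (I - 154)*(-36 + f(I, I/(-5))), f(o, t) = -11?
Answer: 30675/11938 ≈ 2.5695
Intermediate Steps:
G(P, p) = 22/5 + P/5 + p/5 (G(P, p) = 5 + ((P + p) - 3)/5 = 5 + (-3 + P + p)/5 = 5 + (-⅗ + P/5 + p/5) = 22/5 + P/5 + p/5)
c(u, I) = 7238 - 47*I (c(u, I) = (I - 154)*(-36 - 11) = (-154 + I)*(-47) = 7238 - 47*I)
18405/c(281, G(-3 + (-1)⁴*2, -13)) = 18405/(7238 - 47*(22/5 + (-3 + (-1)⁴*2)/5 + (⅕)*(-13))) = 18405/(7238 - 47*(22/5 + (-3 + 1*2)/5 - 13/5)) = 18405/(7238 - 47*(22/5 + (-3 + 2)/5 - 13/5)) = 18405/(7238 - 47*(22/5 + (⅕)*(-1) - 13/5)) = 18405/(7238 - 47*(22/5 - ⅕ - 13/5)) = 18405/(7238 - 47*8/5) = 18405/(7238 - 376/5) = 18405/(35814/5) = 18405*(5/35814) = 30675/11938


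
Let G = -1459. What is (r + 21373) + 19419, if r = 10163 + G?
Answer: 49496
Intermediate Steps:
r = 8704 (r = 10163 - 1459 = 8704)
(r + 21373) + 19419 = (8704 + 21373) + 19419 = 30077 + 19419 = 49496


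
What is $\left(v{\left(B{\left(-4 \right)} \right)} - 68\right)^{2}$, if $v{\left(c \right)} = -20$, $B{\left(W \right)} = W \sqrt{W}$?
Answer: $7744$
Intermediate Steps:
$B{\left(W \right)} = W^{\frac{3}{2}}$
$\left(v{\left(B{\left(-4 \right)} \right)} - 68\right)^{2} = \left(-20 - 68\right)^{2} = \left(-88\right)^{2} = 7744$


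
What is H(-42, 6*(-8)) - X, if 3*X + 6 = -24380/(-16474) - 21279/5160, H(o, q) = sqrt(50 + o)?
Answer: 122464081/42502920 + 2*sqrt(2) ≈ 5.7097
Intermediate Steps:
X = -122464081/42502920 (X = -2 + (-24380/(-16474) - 21279/5160)/3 = -2 + (-24380*(-1/16474) - 21279*1/5160)/3 = -2 + (12190/8237 - 7093/1720)/3 = -2 + (1/3)*(-37458241/14167640) = -2 - 37458241/42502920 = -122464081/42502920 ≈ -2.8813)
H(-42, 6*(-8)) - X = sqrt(50 - 42) - 1*(-122464081/42502920) = sqrt(8) + 122464081/42502920 = 2*sqrt(2) + 122464081/42502920 = 122464081/42502920 + 2*sqrt(2)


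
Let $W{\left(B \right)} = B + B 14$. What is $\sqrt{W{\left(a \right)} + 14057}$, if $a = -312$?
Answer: $\sqrt{9377} \approx 96.835$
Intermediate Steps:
$W{\left(B \right)} = 15 B$ ($W{\left(B \right)} = B + 14 B = 15 B$)
$\sqrt{W{\left(a \right)} + 14057} = \sqrt{15 \left(-312\right) + 14057} = \sqrt{-4680 + 14057} = \sqrt{9377}$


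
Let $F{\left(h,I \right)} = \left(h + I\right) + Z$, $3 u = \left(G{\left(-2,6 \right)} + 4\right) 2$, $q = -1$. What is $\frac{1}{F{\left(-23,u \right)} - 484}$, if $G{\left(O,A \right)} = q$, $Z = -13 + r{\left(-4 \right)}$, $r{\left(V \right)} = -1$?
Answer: $- \frac{1}{519} \approx -0.0019268$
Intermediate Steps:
$Z = -14$ ($Z = -13 - 1 = -14$)
$G{\left(O,A \right)} = -1$
$u = 2$ ($u = \frac{\left(-1 + 4\right) 2}{3} = \frac{3 \cdot 2}{3} = \frac{1}{3} \cdot 6 = 2$)
$F{\left(h,I \right)} = -14 + I + h$ ($F{\left(h,I \right)} = \left(h + I\right) - 14 = \left(I + h\right) - 14 = -14 + I + h$)
$\frac{1}{F{\left(-23,u \right)} - 484} = \frac{1}{\left(-14 + 2 - 23\right) - 484} = \frac{1}{-35 - 484} = \frac{1}{-519} = - \frac{1}{519}$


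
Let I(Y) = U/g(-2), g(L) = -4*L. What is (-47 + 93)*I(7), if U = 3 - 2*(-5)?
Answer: 299/4 ≈ 74.750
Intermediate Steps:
U = 13 (U = 3 + 10 = 13)
I(Y) = 13/8 (I(Y) = 13/((-4*(-2))) = 13/8)
(-47 + 93)*I(7) = (-47 + 93)*(13/8) = 46*(13/8) = 299/4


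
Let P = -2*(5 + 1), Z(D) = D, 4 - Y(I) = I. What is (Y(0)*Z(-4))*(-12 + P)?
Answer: 384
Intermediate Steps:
Y(I) = 4 - I
P = -12 (P = -2*6 = -12)
(Y(0)*Z(-4))*(-12 + P) = ((4 - 1*0)*(-4))*(-12 - 12) = ((4 + 0)*(-4))*(-24) = (4*(-4))*(-24) = -16*(-24) = 384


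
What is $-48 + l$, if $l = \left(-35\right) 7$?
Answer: $-293$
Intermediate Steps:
$l = -245$
$-48 + l = -48 - 245 = -293$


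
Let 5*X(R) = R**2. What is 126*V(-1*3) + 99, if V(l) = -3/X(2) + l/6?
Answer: -873/2 ≈ -436.50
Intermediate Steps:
X(R) = R**2/5
V(l) = -15/4 + l/6 (V(l) = -3/((1/5)*2**2) + l/6 = -3/((1/5)*4) + l*(1/6) = -3/4/5 + l/6 = -3*5/4 + l/6 = -15/4 + l/6)
126*V(-1*3) + 99 = 126*(-15/4 + (-1*3)/6) + 99 = 126*(-15/4 + (1/6)*(-3)) + 99 = 126*(-15/4 - 1/2) + 99 = 126*(-17/4) + 99 = -1071/2 + 99 = -873/2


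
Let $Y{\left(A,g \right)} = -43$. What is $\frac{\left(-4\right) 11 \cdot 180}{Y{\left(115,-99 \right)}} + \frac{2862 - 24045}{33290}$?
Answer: $\frac{262745931}{1431470} \approx 183.55$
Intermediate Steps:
$\frac{\left(-4\right) 11 \cdot 180}{Y{\left(115,-99 \right)}} + \frac{2862 - 24045}{33290} = \frac{\left(-4\right) 11 \cdot 180}{-43} + \frac{2862 - 24045}{33290} = \left(-44\right) 180 \left(- \frac{1}{43}\right) + \left(2862 - 24045\right) \frac{1}{33290} = \left(-7920\right) \left(- \frac{1}{43}\right) - \frac{21183}{33290} = \frac{7920}{43} - \frac{21183}{33290} = \frac{262745931}{1431470}$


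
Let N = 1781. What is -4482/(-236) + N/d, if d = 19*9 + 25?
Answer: 324697/11564 ≈ 28.078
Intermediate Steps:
d = 196 (d = 171 + 25 = 196)
-4482/(-236) + N/d = -4482/(-236) + 1781/196 = -4482*(-1/236) + 1781*(1/196) = 2241/118 + 1781/196 = 324697/11564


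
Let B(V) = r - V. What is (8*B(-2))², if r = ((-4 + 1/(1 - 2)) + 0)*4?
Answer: 20736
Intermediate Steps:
r = -20 (r = ((-4 + 1/(-1)) + 0)*4 = ((-4 - 1) + 0)*4 = (-5 + 0)*4 = -5*4 = -20)
B(V) = -20 - V
(8*B(-2))² = (8*(-20 - 1*(-2)))² = (8*(-20 + 2))² = (8*(-18))² = (-144)² = 20736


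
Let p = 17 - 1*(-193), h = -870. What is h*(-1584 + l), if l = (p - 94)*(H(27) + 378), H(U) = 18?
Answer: -38586240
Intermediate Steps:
p = 210 (p = 17 + 193 = 210)
l = 45936 (l = (210 - 94)*(18 + 378) = 116*396 = 45936)
h*(-1584 + l) = -870*(-1584 + 45936) = -870*44352 = -38586240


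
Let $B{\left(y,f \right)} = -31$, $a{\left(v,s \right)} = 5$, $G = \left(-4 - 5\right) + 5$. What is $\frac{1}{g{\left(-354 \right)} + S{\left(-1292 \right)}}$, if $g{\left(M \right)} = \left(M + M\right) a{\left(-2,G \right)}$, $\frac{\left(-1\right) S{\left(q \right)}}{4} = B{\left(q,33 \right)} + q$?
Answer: $\frac{1}{1752} \approx 0.00057078$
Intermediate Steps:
$G = -4$ ($G = -9 + 5 = -4$)
$S{\left(q \right)} = 124 - 4 q$ ($S{\left(q \right)} = - 4 \left(-31 + q\right) = 124 - 4 q$)
$g{\left(M \right)} = 10 M$ ($g{\left(M \right)} = \left(M + M\right) 5 = 2 M 5 = 10 M$)
$\frac{1}{g{\left(-354 \right)} + S{\left(-1292 \right)}} = \frac{1}{10 \left(-354\right) + \left(124 - -5168\right)} = \frac{1}{-3540 + \left(124 + 5168\right)} = \frac{1}{-3540 + 5292} = \frac{1}{1752}$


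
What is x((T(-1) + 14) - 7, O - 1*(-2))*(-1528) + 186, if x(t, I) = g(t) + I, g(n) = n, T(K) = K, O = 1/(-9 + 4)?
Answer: -58662/5 ≈ -11732.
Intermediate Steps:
O = -⅕ (O = 1/(-5) = -⅕ ≈ -0.20000)
x(t, I) = I + t (x(t, I) = t + I = I + t)
x((T(-1) + 14) - 7, O - 1*(-2))*(-1528) + 186 = ((-⅕ - 1*(-2)) + ((-1 + 14) - 7))*(-1528) + 186 = ((-⅕ + 2) + (13 - 7))*(-1528) + 186 = (9/5 + 6)*(-1528) + 186 = (39/5)*(-1528) + 186 = -59592/5 + 186 = -58662/5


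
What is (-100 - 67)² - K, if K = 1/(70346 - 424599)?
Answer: 9879761918/354253 ≈ 27889.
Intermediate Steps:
K = -1/354253 (K = 1/(-354253) = -1/354253 ≈ -2.8228e-6)
(-100 - 67)² - K = (-100 - 67)² - 1*(-1/354253) = (-167)² + 1/354253 = 27889 + 1/354253 = 9879761918/354253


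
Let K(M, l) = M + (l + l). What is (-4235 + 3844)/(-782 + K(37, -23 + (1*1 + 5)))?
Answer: 391/779 ≈ 0.50193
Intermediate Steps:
K(M, l) = M + 2*l
(-4235 + 3844)/(-782 + K(37, -23 + (1*1 + 5))) = (-4235 + 3844)/(-782 + (37 + 2*(-23 + (1*1 + 5)))) = -391/(-782 + (37 + 2*(-23 + (1 + 5)))) = -391/(-782 + (37 + 2*(-23 + 6))) = -391/(-782 + (37 + 2*(-17))) = -391/(-782 + (37 - 34)) = -391/(-782 + 3) = -391/(-779) = -391*(-1/779) = 391/779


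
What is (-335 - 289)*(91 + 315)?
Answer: -253344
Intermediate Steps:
(-335 - 289)*(91 + 315) = -624*406 = -253344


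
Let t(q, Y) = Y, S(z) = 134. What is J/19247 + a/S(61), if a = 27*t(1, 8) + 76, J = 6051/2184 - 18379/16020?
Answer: 8193446287849/3759860646360 ≈ 2.1792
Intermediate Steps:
J = 4733107/2915640 (J = 6051*(1/2184) - 18379*1/16020 = 2017/728 - 18379/16020 = 4733107/2915640 ≈ 1.6234)
a = 292 (a = 27*8 + 76 = 216 + 76 = 292)
J/19247 + a/S(61) = (4733107/2915640)/19247 + 292/134 = (4733107/2915640)*(1/19247) + 292*(1/134) = 4733107/56117323080 + 146/67 = 8193446287849/3759860646360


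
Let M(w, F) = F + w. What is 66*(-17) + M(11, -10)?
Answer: -1121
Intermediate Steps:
66*(-17) + M(11, -10) = 66*(-17) + (-10 + 11) = -1122 + 1 = -1121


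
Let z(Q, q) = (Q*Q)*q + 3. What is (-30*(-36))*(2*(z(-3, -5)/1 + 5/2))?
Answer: -85320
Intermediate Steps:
z(Q, q) = 3 + q*Q**2 (z(Q, q) = Q**2*q + 3 = q*Q**2 + 3 = 3 + q*Q**2)
(-30*(-36))*(2*(z(-3, -5)/1 + 5/2)) = (-30*(-36))*(2*((3 - 5*(-3)**2)/1 + 5/2)) = 1080*(2*((3 - 5*9)*1 + 5*(1/2))) = 1080*(2*((3 - 45)*1 + 5/2)) = 1080*(2*(-42*1 + 5/2)) = 1080*(2*(-42 + 5/2)) = 1080*(2*(-79/2)) = 1080*(-79) = -85320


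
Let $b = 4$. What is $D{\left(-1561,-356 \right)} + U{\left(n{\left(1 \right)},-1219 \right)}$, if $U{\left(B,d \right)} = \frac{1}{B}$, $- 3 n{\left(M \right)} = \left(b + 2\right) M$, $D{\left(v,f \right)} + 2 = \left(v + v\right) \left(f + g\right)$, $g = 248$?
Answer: $\frac{674347}{2} \approx 3.3717 \cdot 10^{5}$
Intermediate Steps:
$D{\left(v,f \right)} = -2 + 2 v \left(248 + f\right)$ ($D{\left(v,f \right)} = -2 + \left(v + v\right) \left(f + 248\right) = -2 + 2 v \left(248 + f\right)$)
$n{\left(M \right)} = - 2 M$ ($n{\left(M \right)} = - \frac{\left(4 + 2\right) M}{3} = - \frac{6 M}{3} = - 2 M$)
$D{\left(-1561,-356 \right)} + U{\left(n{\left(1 \right)},-1219 \right)} = \left(-2 + 496 \left(-1561\right) + 2 \left(-356\right) \left(-1561\right)\right) + \frac{1}{\left(-2\right) 1} = \left(-2 - 774256 + 1111432\right) + \frac{1}{-2} = 337174 - \frac{1}{2} = \frac{674347}{2}$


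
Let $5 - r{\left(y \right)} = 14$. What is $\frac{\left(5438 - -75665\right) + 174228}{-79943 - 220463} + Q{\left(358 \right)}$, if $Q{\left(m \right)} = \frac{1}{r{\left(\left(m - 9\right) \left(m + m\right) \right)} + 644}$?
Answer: $- \frac{161834779}{190757810} \approx -0.84838$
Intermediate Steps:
$r{\left(y \right)} = -9$ ($r{\left(y \right)} = 5 - 14 = -9$)
$Q{\left(m \right)} = \frac{1}{635}$ ($Q{\left(m \right)} = \frac{1}{-9 + 644} = \frac{1}{635}$)
$\frac{\left(5438 - -75665\right) + 174228}{-79943 - 220463} + Q{\left(358 \right)} = \frac{\left(5438 - -75665\right) + 174228}{-79943 - 220463} + \frac{1}{635} = \frac{\left(5438 + 75665\right) + 174228}{-300406} + \frac{1}{635} = \left(81103 + 174228\right) \left(- \frac{1}{300406}\right) + \frac{1}{635} = 255331 \left(- \frac{1}{300406}\right) + \frac{1}{635} = - \frac{255331}{300406} + \frac{1}{635} = - \frac{161834779}{190757810}$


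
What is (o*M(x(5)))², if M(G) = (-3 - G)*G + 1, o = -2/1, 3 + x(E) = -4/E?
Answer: 10404/625 ≈ 16.646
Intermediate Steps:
x(E) = -3 - 4/E
o = -2 (o = -2*1 = -2)
M(G) = 1 + G*(-3 - G) (M(G) = G*(-3 - G) + 1 = 1 + G*(-3 - G))
(o*M(x(5)))² = (-2*(1 - (-3 - 4/5)² - 3*(-3 - 4/5)))² = (-2*(1 - (-3 - 4*⅕)² - 3*(-3 - 4*⅕)))² = (-2*(1 - (-3 - ⅘)² - 3*(-3 - ⅘)))² = (-2*(1 - (-19/5)² - 3*(-19/5)))² = (-2*(1 - 1*361/25 + 57/5))² = (-2*(1 - 361/25 + 57/5))² = (-2*(-51/25))² = (102/25)² = 10404/625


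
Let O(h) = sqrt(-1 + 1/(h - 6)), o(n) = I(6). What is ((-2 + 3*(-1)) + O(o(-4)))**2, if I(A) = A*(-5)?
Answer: (30 - I*sqrt(37))**2/36 ≈ 23.972 - 10.138*I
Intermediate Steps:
I(A) = -5*A
o(n) = -30 (o(n) = -5*6 = -30)
O(h) = sqrt(-1 + 1/(-6 + h))
((-2 + 3*(-1)) + O(o(-4)))**2 = ((-2 + 3*(-1)) + sqrt((7 - 1*(-30))/(-6 - 30)))**2 = ((-2 - 3) + sqrt((7 + 30)/(-36)))**2 = (-5 + sqrt(-1/36*37))**2 = (-5 + sqrt(-37/36))**2 = (-5 + I*sqrt(37)/6)**2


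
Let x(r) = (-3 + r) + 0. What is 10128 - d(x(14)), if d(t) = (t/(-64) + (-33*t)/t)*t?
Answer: 671545/64 ≈ 10493.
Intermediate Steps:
x(r) = -3 + r
d(t) = t*(-33 - t/64) (d(t) = (t*(-1/64) - 33)*t = (-t/64 - 33)*t = (-33 - t/64)*t = t*(-33 - t/64))
10128 - d(x(14)) = 10128 - (-1)*(-3 + 14)*(2112 + (-3 + 14))/64 = 10128 - (-1)*11*(2112 + 11)/64 = 10128 - (-1)*11*2123/64 = 10128 - 1*(-23353/64) = 10128 + 23353/64 = 671545/64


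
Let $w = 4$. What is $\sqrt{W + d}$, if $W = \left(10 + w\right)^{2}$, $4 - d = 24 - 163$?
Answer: $\sqrt{339} \approx 18.412$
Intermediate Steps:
$d = 143$ ($d = 4 - \left(24 - 163\right) = 4 - -139 = 4 + 139 = 143$)
$W = 196$ ($W = \left(10 + 4\right)^{2} = 14^{2} = 196$)
$\sqrt{W + d} = \sqrt{196 + 143} = \sqrt{339}$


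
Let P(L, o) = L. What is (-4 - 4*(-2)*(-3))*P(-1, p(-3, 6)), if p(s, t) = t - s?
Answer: 28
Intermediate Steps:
(-4 - 4*(-2)*(-3))*P(-1, p(-3, 6)) = (-4 - 4*(-2)*(-3))*(-1) = (-4 + 8*(-3))*(-1) = (-4 - 24)*(-1) = -28*(-1) = 28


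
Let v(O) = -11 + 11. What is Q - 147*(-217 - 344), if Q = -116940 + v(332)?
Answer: -34473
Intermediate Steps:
v(O) = 0
Q = -116940 (Q = -116940 + 0 = -116940)
Q - 147*(-217 - 344) = -116940 - 147*(-217 - 344) = -116940 - 147*(-561) = -116940 - 1*(-82467) = -116940 + 82467 = -34473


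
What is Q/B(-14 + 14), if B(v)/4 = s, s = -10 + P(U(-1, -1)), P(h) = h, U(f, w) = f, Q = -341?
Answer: 31/4 ≈ 7.7500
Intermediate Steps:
s = -11 (s = -10 - 1 = -11)
B(v) = -44 (B(v) = 4*(-11) = -44)
Q/B(-14 + 14) = -341/(-44) = -341*(-1/44) = 31/4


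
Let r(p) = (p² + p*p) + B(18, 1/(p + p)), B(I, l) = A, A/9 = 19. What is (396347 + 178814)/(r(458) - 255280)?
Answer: 575161/164419 ≈ 3.4981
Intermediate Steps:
A = 171 (A = 9*19 = 171)
B(I, l) = 171
r(p) = 171 + 2*p² (r(p) = (p² + p*p) + 171 = (p² + p²) + 171 = 2*p² + 171 = 171 + 2*p²)
(396347 + 178814)/(r(458) - 255280) = (396347 + 178814)/((171 + 2*458²) - 255280) = 575161/((171 + 2*209764) - 255280) = 575161/((171 + 419528) - 255280) = 575161/(419699 - 255280) = 575161/164419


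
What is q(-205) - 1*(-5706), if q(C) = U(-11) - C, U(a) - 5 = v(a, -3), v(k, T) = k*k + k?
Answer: 6026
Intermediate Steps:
v(k, T) = k + k² (v(k, T) = k² + k = k + k²)
U(a) = 5 + a*(1 + a)
q(C) = 115 - C (q(C) = (5 - 11*(1 - 11)) - C = (5 - 11*(-10)) - C = (5 + 110) - C = 115 - C)
q(-205) - 1*(-5706) = (115 - 1*(-205)) - 1*(-5706) = (115 + 205) + 5706 = 320 + 5706 = 6026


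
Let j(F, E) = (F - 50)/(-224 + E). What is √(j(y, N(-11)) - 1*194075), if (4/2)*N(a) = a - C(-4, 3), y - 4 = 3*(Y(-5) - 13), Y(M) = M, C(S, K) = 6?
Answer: I*√1678550955/93 ≈ 440.54*I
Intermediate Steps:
y = -50 (y = 4 + 3*(-5 - 13) = 4 + 3*(-18) = 4 - 54 = -50)
N(a) = -3 + a/2 (N(a) = (a - 1*6)/2 = (a - 6)/2 = (-6 + a)/2 = -3 + a/2)
j(F, E) = (-50 + F)/(-224 + E)
√(j(y, N(-11)) - 1*194075) = √((-50 - 50)/(-224 + (-3 + (½)*(-11))) - 1*194075) = √(-100/(-224 + (-3 - 11/2)) - 194075) = √(-100/(-224 - 17/2) - 194075) = √(-100/(-465/2) - 194075) = √(-2/465*(-100) - 194075) = √(40/93 - 194075) = √(-18048935/93) = I*√1678550955/93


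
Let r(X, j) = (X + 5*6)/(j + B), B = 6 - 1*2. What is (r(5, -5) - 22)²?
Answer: 3249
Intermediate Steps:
B = 4 (B = 6 - 2 = 4)
r(X, j) = (30 + X)/(4 + j) (r(X, j) = (X + 5*6)/(j + 4) = (X + 30)/(4 + j) = (30 + X)/(4 + j))
(r(5, -5) - 22)² = ((30 + 5)/(4 - 5) - 22)² = (35/(-1) - 22)² = (-1*35 - 22)² = (-35 - 22)² = (-57)² = 3249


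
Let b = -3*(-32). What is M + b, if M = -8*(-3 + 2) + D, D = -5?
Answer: 99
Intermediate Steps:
M = 3 (M = -8*(-3 + 2) - 5 = -8*(-1) - 5 = 8 - 5 = 3)
b = 96
M + b = 3 + 96 = 99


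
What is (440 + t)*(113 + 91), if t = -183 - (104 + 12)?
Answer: 28764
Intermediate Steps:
t = -299 (t = -183 - 1*116 = -183 - 116 = -299)
(440 + t)*(113 + 91) = (440 - 299)*(113 + 91) = 141*204 = 28764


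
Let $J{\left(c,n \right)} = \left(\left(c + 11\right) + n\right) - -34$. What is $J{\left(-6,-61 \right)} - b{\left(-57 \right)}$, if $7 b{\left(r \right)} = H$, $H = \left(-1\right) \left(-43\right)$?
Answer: $- \frac{197}{7} \approx -28.143$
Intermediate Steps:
$J{\left(c,n \right)} = 45 + c + n$ ($J{\left(c,n \right)} = \left(\left(11 + c\right) + n\right) + 34 = \left(11 + c + n\right) + 34 = 45 + c + n$)
$H = 43$
$b{\left(r \right)} = \frac{43}{7}$ ($b{\left(r \right)} = \frac{1}{7} \cdot 43 = \frac{43}{7}$)
$J{\left(-6,-61 \right)} - b{\left(-57 \right)} = \left(45 - 6 - 61\right) - \frac{43}{7} = -22 - \frac{43}{7} = - \frac{197}{7}$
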